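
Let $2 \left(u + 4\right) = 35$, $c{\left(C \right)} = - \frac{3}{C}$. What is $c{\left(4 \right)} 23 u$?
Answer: $- \frac{1863}{8} \approx -232.88$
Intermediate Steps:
$u = \frac{27}{2}$ ($u = -4 + \frac{1}{2} \cdot 35 = -4 + \frac{35}{2} = \frac{27}{2} \approx 13.5$)
$c{\left(4 \right)} 23 u = - \frac{3}{4} \cdot 23 \cdot \frac{27}{2} = \left(-3\right) \frac{1}{4} \cdot 23 \cdot \frac{27}{2} = \left(- \frac{3}{4}\right) 23 \cdot \frac{27}{2} = \left(- \frac{69}{4}\right) \frac{27}{2} = - \frac{1863}{8}$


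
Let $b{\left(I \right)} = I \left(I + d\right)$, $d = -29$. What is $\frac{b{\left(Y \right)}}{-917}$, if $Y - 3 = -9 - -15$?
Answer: $\frac{180}{917} \approx 0.19629$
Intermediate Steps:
$Y = 9$ ($Y = 3 - -6 = 3 + \left(-9 + 15\right) = 3 + 6 = 9$)
$b{\left(I \right)} = I \left(-29 + I\right)$ ($b{\left(I \right)} = I \left(I - 29\right) = I \left(-29 + I\right)$)
$\frac{b{\left(Y \right)}}{-917} = \frac{9 \left(-29 + 9\right)}{-917} = 9 \left(-20\right) \left(- \frac{1}{917}\right) = \left(-180\right) \left(- \frac{1}{917}\right) = \frac{180}{917}$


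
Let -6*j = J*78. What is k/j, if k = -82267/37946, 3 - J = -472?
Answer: 82267/234316550 ≈ 0.00035109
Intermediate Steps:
J = 475 (J = 3 - 1*(-472) = 3 + 472 = 475)
k = -82267/37946 (k = -82267*1/37946 = -82267/37946 ≈ -2.1680)
j = -6175 (j = -475*78/6 = -⅙*37050 = -6175)
k/j = -82267/37946/(-6175) = -82267/37946*(-1/6175) = 82267/234316550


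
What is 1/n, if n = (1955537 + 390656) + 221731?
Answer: 1/2567924 ≈ 3.8942e-7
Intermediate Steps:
n = 2567924 (n = 2346193 + 221731 = 2567924)
1/n = 1/2567924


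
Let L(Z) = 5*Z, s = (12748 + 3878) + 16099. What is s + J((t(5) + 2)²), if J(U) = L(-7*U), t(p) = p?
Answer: 31010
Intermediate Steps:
s = 32725 (s = 16626 + 16099 = 32725)
J(U) = -35*U (J(U) = 5*(-7*U) = -35*U)
s + J((t(5) + 2)²) = 32725 - 35*(5 + 2)² = 32725 - 35*7² = 32725 - 35*49 = 32725 - 1715 = 31010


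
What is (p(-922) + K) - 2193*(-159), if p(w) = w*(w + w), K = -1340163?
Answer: 708692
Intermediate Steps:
p(w) = 2*w² (p(w) = w*(2*w) = 2*w²)
(p(-922) + K) - 2193*(-159) = (2*(-922)² - 1340163) - 2193*(-159) = (2*850084 - 1340163) + 348687 = (1700168 - 1340163) + 348687 = 360005 + 348687 = 708692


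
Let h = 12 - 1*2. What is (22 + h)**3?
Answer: 32768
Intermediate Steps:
h = 10 (h = 12 - 2 = 10)
(22 + h)**3 = (22 + 10)**3 = 32**3 = 32768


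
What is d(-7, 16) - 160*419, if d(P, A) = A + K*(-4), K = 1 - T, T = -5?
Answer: -67048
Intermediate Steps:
K = 6 (K = 1 - 1*(-5) = 1 + 5 = 6)
d(P, A) = -24 + A (d(P, A) = A + 6*(-4) = A - 24 = -24 + A)
d(-7, 16) - 160*419 = (-24 + 16) - 160*419 = -8 - 67040 = -67048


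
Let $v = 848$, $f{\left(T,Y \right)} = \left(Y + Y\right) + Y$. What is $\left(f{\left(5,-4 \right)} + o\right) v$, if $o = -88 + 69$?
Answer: $-26288$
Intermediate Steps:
$f{\left(T,Y \right)} = 3 Y$ ($f{\left(T,Y \right)} = 2 Y + Y = 3 Y$)
$o = -19$
$\left(f{\left(5,-4 \right)} + o\right) v = \left(3 \left(-4\right) - 19\right) 848 = \left(-12 - 19\right) 848 = \left(-31\right) 848 = -26288$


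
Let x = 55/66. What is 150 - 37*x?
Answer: 715/6 ≈ 119.17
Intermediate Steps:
x = 5/6 (x = 55*(1/66) = 5/6 ≈ 0.83333)
150 - 37*x = 150 - 37*5/6 = 150 - 185/6 = 715/6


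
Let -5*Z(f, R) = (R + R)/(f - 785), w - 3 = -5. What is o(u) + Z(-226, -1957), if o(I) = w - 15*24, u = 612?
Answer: -1833824/5055 ≈ -362.77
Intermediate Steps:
w = -2 (w = 3 - 5 = -2)
o(I) = -362 (o(I) = -2 - 15*24 = -2 - 360 = -362)
Z(f, R) = -2*R/(5*(-785 + f)) (Z(f, R) = -(R + R)/(5*(f - 785)) = -2*R/(5*(-785 + f)))
o(u) + Z(-226, -1957) = -362 - 2*(-1957)/(-3925 + 5*(-226)) = -362 - 2*(-1957)/(-3925 - 1130) = -362 - 2*(-1957)/(-5055) = -362 - 2*(-1957)*(-1/5055) = -362 - 3914/5055 = -1833824/5055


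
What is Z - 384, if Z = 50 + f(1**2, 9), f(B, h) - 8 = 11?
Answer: -315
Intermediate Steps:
f(B, h) = 19 (f(B, h) = 8 + 11 = 19)
Z = 69 (Z = 50 + 19 = 69)
Z - 384 = 69 - 384 = -315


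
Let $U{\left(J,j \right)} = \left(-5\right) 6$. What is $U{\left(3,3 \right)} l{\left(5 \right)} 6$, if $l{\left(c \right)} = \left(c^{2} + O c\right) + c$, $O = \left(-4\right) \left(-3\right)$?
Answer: $-16200$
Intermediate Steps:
$O = 12$
$l{\left(c \right)} = c^{2} + 13 c$ ($l{\left(c \right)} = \left(c^{2} + 12 c\right) + c = c^{2} + 13 c$)
$U{\left(J,j \right)} = -30$
$U{\left(3,3 \right)} l{\left(5 \right)} 6 = - 30 \cdot 5 \left(13 + 5\right) 6 = - 30 \cdot 5 \cdot 18 \cdot 6 = \left(-30\right) 90 \cdot 6 = \left(-2700\right) 6 = -16200$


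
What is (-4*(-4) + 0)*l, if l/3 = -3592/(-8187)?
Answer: 57472/2729 ≈ 21.060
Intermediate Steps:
l = 3592/2729 (l = 3*(-3592/(-8187)) = 3*(-3592*(-1/8187)) = 3*(3592/8187) = 3592/2729 ≈ 1.3162)
(-4*(-4) + 0)*l = (-4*(-4) + 0)*(3592/2729) = (16 + 0)*(3592/2729) = 16*(3592/2729) = 57472/2729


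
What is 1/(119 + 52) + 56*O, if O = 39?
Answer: 373465/171 ≈ 2184.0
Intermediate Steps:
1/(119 + 52) + 56*O = 1/(119 + 52) + 56*39 = 1/171 + 2184 = 373465/171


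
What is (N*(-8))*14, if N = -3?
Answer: 336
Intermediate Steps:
(N*(-8))*14 = -3*(-8)*14 = 24*14 = 336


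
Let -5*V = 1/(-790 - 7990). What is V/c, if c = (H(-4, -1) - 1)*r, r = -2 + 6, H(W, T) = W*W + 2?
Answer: 1/2985200 ≈ 3.3499e-7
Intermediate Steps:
H(W, T) = 2 + W**2 (H(W, T) = W**2 + 2 = 2 + W**2)
r = 4
c = 68 (c = ((2 + (-4)**2) - 1)*4 = ((2 + 16) - 1)*4 = (18 - 1)*4 = 17*4 = 68)
V = 1/43900 (V = -1/(5*(-790 - 7990)) = -1/5/(-8780) = -1/5*(-1/8780) = 1/43900 ≈ 2.2779e-5)
V/c = (1/43900)/68 = (1/43900)*(1/68) = 1/2985200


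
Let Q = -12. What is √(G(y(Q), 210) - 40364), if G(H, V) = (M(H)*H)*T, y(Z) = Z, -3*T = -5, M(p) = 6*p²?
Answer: 2*I*√14411 ≈ 240.09*I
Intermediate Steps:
T = 5/3 (T = -⅓*(-5) = 5/3 ≈ 1.6667)
G(H, V) = 10*H³ (G(H, V) = ((6*H²)*H)*(5/3) = (6*H³)*(5/3) = 10*H³)
√(G(y(Q), 210) - 40364) = √(10*(-12)³ - 40364) = √(10*(-1728) - 40364) = √(-17280 - 40364) = √(-57644) = 2*I*√14411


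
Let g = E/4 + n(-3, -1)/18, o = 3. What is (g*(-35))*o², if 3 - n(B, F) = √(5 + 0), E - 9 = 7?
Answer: -2625/2 + 35*√5/2 ≈ -1273.4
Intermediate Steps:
E = 16 (E = 9 + 7 = 16)
n(B, F) = 3 - √5 (n(B, F) = 3 - √(5 + 0) = 3 - √5)
g = 25/6 - √5/18 (g = 16/4 + (3 - √5)/18 = 16*(¼) + (3 - √5)*(1/18) = 4 + (⅙ - √5/18) = 25/6 - √5/18 ≈ 4.0424)
(g*(-35))*o² = ((25/6 - √5/18)*(-35))*3² = (-875/6 + 35*√5/18)*9 = -2625/2 + 35*√5/2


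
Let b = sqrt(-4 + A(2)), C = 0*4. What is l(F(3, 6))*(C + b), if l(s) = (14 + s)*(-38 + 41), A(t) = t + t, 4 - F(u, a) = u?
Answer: 0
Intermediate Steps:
C = 0
F(u, a) = 4 - u
A(t) = 2*t
b = 0 (b = sqrt(-4 + 2*2) = sqrt(-4 + 4) = sqrt(0) = 0)
l(s) = 42 + 3*s (l(s) = (14 + s)*3 = 42 + 3*s)
l(F(3, 6))*(C + b) = (42 + 3*(4 - 1*3))*(0 + 0) = (42 + 3*(4 - 3))*0 = (42 + 3*1)*0 = (42 + 3)*0 = 45*0 = 0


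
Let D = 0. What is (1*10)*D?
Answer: 0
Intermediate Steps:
(1*10)*D = (1*10)*0 = 10*0 = 0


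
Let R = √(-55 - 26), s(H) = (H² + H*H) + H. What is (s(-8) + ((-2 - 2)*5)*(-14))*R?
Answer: 3600*I ≈ 3600.0*I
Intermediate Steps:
s(H) = H + 2*H² (s(H) = (H² + H²) + H = 2*H² + H = H + 2*H²)
R = 9*I (R = √(-81) = 9*I ≈ 9.0*I)
(s(-8) + ((-2 - 2)*5)*(-14))*R = (-8*(1 + 2*(-8)) + ((-2 - 2)*5)*(-14))*(9*I) = (-8*(1 - 16) - 4*5*(-14))*(9*I) = (-8*(-15) - 20*(-14))*(9*I) = (120 + 280)*(9*I) = 400*(9*I) = 3600*I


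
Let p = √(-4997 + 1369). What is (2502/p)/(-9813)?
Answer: 417*I*√907/2966797 ≈ 0.004233*I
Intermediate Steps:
p = 2*I*√907 (p = √(-3628) = 2*I*√907 ≈ 60.233*I)
(2502/p)/(-9813) = (2502/((2*I*√907)))/(-9813) = (2502*(-I*√907/1814))*(-1/9813) = -1251*I*√907/907*(-1/9813) = 417*I*√907/2966797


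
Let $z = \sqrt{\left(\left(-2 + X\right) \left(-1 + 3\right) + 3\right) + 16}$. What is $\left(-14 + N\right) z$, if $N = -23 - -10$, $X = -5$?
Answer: $- 27 \sqrt{5} \approx -60.374$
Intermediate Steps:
$N = -13$ ($N = -23 + 10 = -13$)
$z = \sqrt{5}$ ($z = \sqrt{\left(\left(-2 - 5\right) \left(-1 + 3\right) + 3\right) + 16} = \sqrt{\left(\left(-7\right) 2 + 3\right) + 16} = \sqrt{\left(-14 + 3\right) + 16} = \sqrt{-11 + 16} = \sqrt{5} \approx 2.2361$)
$\left(-14 + N\right) z = \left(-14 - 13\right) \sqrt{5} = - 27 \sqrt{5}$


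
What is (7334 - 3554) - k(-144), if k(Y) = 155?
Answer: 3625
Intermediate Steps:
(7334 - 3554) - k(-144) = (7334 - 3554) - 1*155 = 3780 - 155 = 3625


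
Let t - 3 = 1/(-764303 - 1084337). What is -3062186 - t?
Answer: -5660885072959/1848640 ≈ -3.0622e+6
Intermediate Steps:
t = 5545919/1848640 (t = 3 + 1/(-764303 - 1084337) = 3 + 1/(-1848640) = 3 - 1/1848640 = 5545919/1848640 ≈ 3.0000)
-3062186 - t = -3062186 - 1*5545919/1848640 = -3062186 - 5545919/1848640 = -5660885072959/1848640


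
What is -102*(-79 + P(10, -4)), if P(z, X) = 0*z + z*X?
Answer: 12138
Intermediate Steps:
P(z, X) = X*z (P(z, X) = 0 + X*z = X*z)
-102*(-79 + P(10, -4)) = -102*(-79 - 4*10) = -102*(-79 - 40) = -102*(-119) = 12138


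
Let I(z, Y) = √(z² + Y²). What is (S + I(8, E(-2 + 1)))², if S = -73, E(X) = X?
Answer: (73 - √65)² ≈ 4216.9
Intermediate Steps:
I(z, Y) = √(Y² + z²)
(S + I(8, E(-2 + 1)))² = (-73 + √((-2 + 1)² + 8²))² = (-73 + √((-1)² + 64))² = (-73 + √(1 + 64))² = (-73 + √65)²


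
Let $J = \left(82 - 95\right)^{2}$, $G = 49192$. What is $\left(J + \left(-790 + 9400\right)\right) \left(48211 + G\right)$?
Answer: $855100937$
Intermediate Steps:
$J = 169$ ($J = \left(-13\right)^{2} = 169$)
$\left(J + \left(-790 + 9400\right)\right) \left(48211 + G\right) = \left(169 + \left(-790 + 9400\right)\right) \left(48211 + 49192\right) = \left(169 + 8610\right) 97403 = 8779 \cdot 97403 = 855100937$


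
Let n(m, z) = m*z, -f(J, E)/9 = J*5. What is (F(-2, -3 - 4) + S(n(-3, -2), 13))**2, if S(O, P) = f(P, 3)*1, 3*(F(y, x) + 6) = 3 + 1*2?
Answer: 3125824/9 ≈ 3.4731e+5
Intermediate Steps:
F(y, x) = -13/3 (F(y, x) = -6 + (3 + 1*2)/3 = -6 + (3 + 2)/3 = -6 + (1/3)*5 = -6 + 5/3 = -13/3)
f(J, E) = -45*J (f(J, E) = -9*J*5 = -45*J)
S(O, P) = -45*P (S(O, P) = -45*P*1 = -45*P)
(F(-2, -3 - 4) + S(n(-3, -2), 13))**2 = (-13/3 - 45*13)**2 = (-13/3 - 585)**2 = (-1768/3)**2 = 3125824/9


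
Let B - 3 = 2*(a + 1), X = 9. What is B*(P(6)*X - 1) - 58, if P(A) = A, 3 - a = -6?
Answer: 1161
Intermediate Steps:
a = 9 (a = 3 - 1*(-6) = 3 + 6 = 9)
B = 23 (B = 3 + 2*(9 + 1) = 3 + 2*10 = 3 + 20 = 23)
B*(P(6)*X - 1) - 58 = 23*(6*9 - 1) - 58 = 23*(54 - 1) - 58 = 23*53 - 58 = 1219 - 58 = 1161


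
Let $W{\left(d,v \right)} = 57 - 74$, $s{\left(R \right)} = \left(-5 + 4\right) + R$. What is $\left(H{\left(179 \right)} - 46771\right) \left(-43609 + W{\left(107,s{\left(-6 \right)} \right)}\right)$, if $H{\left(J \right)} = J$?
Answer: $2032622592$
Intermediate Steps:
$s{\left(R \right)} = -1 + R$
$W{\left(d,v \right)} = -17$ ($W{\left(d,v \right)} = 57 - 74 = -17$)
$\left(H{\left(179 \right)} - 46771\right) \left(-43609 + W{\left(107,s{\left(-6 \right)} \right)}\right) = \left(179 - 46771\right) \left(-43609 - 17\right) = \left(-46592\right) \left(-43626\right) = 2032622592$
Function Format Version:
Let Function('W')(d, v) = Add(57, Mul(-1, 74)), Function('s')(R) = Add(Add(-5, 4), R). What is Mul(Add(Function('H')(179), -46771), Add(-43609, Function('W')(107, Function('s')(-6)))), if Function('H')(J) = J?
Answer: 2032622592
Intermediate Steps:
Function('s')(R) = Add(-1, R)
Function('W')(d, v) = -17 (Function('W')(d, v) = Add(57, -74) = -17)
Mul(Add(Function('H')(179), -46771), Add(-43609, Function('W')(107, Function('s')(-6)))) = Mul(Add(179, -46771), Add(-43609, -17)) = Mul(-46592, -43626) = 2032622592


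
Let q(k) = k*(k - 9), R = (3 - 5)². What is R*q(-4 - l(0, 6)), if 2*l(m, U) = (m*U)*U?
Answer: 208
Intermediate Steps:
R = 4 (R = (-2)² = 4)
l(m, U) = m*U²/2 (l(m, U) = ((m*U)*U)/2 = ((U*m)*U)/2 = (m*U²)/2 = m*U²/2)
q(k) = k*(-9 + k)
R*q(-4 - l(0, 6)) = 4*((-4 - 0*6²/2)*(-9 + (-4 - 0*6²/2))) = 4*((-4 - 0*36/2)*(-9 + (-4 - 0*36/2))) = 4*((-4 - 1*0)*(-9 + (-4 - 1*0))) = 4*((-4 + 0)*(-9 + (-4 + 0))) = 4*(-4*(-9 - 4)) = 4*(-4*(-13)) = 4*52 = 208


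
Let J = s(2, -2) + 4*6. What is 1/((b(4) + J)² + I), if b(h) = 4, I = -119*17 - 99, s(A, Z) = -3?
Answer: -1/1497 ≈ -0.00066800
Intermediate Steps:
I = -2122 (I = -2023 - 99 = -2122)
J = 21 (J = -3 + 4*6 = -3 + 24 = 21)
1/((b(4) + J)² + I) = 1/((4 + 21)² - 2122) = 1/(25² - 2122) = 1/(625 - 2122) = 1/(-1497) = -1/1497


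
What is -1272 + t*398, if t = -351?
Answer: -140970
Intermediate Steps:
-1272 + t*398 = -1272 - 351*398 = -1272 - 139698 = -140970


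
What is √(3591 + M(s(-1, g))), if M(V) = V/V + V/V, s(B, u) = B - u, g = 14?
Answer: √3593 ≈ 59.942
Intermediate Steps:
M(V) = 2 (M(V) = 1 + 1 = 2)
√(3591 + M(s(-1, g))) = √(3591 + 2) = √3593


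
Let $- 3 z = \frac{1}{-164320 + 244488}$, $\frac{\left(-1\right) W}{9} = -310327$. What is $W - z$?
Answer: $\frac{671713963273}{240504} \approx 2.7929 \cdot 10^{6}$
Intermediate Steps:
$W = 2792943$ ($W = \left(-9\right) \left(-310327\right) = 2792943$)
$z = - \frac{1}{240504}$ ($z = - \frac{1}{3 \left(-164320 + 244488\right)} = - \frac{1}{3 \cdot 80168} = \left(- \frac{1}{3}\right) \frac{1}{80168} = - \frac{1}{240504} \approx -4.1579 \cdot 10^{-6}$)
$W - z = 2792943 - - \frac{1}{240504} = 2792943 + \frac{1}{240504} = \frac{671713963273}{240504}$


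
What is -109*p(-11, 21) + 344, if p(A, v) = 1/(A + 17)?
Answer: 1955/6 ≈ 325.83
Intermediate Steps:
p(A, v) = 1/(17 + A)
-109*p(-11, 21) + 344 = -109/(17 - 11) + 344 = -109/6 + 344 = 1955/6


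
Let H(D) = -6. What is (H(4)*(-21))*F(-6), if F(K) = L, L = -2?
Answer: -252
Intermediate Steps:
F(K) = -2
(H(4)*(-21))*F(-6) = -6*(-21)*(-2) = 126*(-2) = -252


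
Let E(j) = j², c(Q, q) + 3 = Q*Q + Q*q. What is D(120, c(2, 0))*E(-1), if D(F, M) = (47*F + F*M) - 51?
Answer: 5709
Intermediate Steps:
c(Q, q) = -3 + Q² + Q*q (c(Q, q) = -3 + (Q*Q + Q*q) = -3 + (Q² + Q*q) = -3 + Q² + Q*q)
D(F, M) = -51 + 47*F + F*M
D(120, c(2, 0))*E(-1) = (-51 + 47*120 + 120*(-3 + 2² + 2*0))*(-1)² = (-51 + 5640 + 120*(-3 + 4 + 0))*1 = (-51 + 5640 + 120*1)*1 = (-51 + 5640 + 120)*1 = 5709*1 = 5709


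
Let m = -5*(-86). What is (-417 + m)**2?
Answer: 169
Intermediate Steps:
m = 430
(-417 + m)**2 = (-417 + 430)**2 = 13**2 = 169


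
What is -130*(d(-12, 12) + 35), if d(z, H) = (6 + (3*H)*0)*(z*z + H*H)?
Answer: -229190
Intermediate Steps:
d(z, H) = 6*H**2 + 6*z**2 (d(z, H) = (6 + 0)*(z**2 + H**2) = 6*(H**2 + z**2) = 6*H**2 + 6*z**2)
-130*(d(-12, 12) + 35) = -130*((6*12**2 + 6*(-12)**2) + 35) = -130*((6*144 + 6*144) + 35) = -130*((864 + 864) + 35) = -130*(1728 + 35) = -130*1763 = -229190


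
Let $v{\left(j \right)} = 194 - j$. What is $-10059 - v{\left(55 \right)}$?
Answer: $-10198$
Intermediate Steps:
$-10059 - v{\left(55 \right)} = -10059 - \left(194 - 55\right) = -10059 - 139 = -10198$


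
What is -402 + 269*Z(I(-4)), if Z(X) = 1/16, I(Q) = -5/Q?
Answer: -6163/16 ≈ -385.19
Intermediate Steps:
Z(X) = 1/16
-402 + 269*Z(I(-4)) = -402 + 269*(1/16) = -402 + 269/16 = -6163/16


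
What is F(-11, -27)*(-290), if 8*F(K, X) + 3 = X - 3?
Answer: 4785/4 ≈ 1196.3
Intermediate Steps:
F(K, X) = -3/4 + X/8 (F(K, X) = -3/8 + (X - 3)/8 = -3/8 + (-3 + X)/8 = -3/8 + (-3/8 + X/8) = -3/4 + X/8)
F(-11, -27)*(-290) = (-3/4 + (1/8)*(-27))*(-290) = (-3/4 - 27/8)*(-290) = -33/8*(-290) = 4785/4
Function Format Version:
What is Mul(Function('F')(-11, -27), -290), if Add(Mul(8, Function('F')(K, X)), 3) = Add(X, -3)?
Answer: Rational(4785, 4) ≈ 1196.3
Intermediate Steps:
Function('F')(K, X) = Add(Rational(-3, 4), Mul(Rational(1, 8), X)) (Function('F')(K, X) = Add(Rational(-3, 8), Mul(Rational(1, 8), Add(X, -3))) = Add(Rational(-3, 8), Mul(Rational(1, 8), Add(-3, X))) = Add(Rational(-3, 8), Add(Rational(-3, 8), Mul(Rational(1, 8), X))) = Add(Rational(-3, 4), Mul(Rational(1, 8), X)))
Mul(Function('F')(-11, -27), -290) = Mul(Add(Rational(-3, 4), Mul(Rational(1, 8), -27)), -290) = Mul(Add(Rational(-3, 4), Rational(-27, 8)), -290) = Mul(Rational(-33, 8), -290) = Rational(4785, 4)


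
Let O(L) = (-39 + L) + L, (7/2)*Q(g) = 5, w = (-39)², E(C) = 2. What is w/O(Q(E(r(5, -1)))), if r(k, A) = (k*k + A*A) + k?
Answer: -10647/253 ≈ -42.083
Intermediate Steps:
r(k, A) = k + A² + k² (r(k, A) = (k² + A²) + k = (A² + k²) + k = k + A² + k²)
w = 1521
Q(g) = 10/7 (Q(g) = (2/7)*5 = 10/7)
O(L) = -39 + 2*L
w/O(Q(E(r(5, -1)))) = 1521/(-39 + 2*(10/7)) = 1521/(-39 + 20/7) = 1521/(-253/7) = 1521*(-7/253) = -10647/253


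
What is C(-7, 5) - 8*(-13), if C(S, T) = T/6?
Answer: 629/6 ≈ 104.83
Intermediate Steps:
C(S, T) = T/6 (C(S, T) = T*(⅙) = T/6)
C(-7, 5) - 8*(-13) = (⅙)*5 - 8*(-13) = ⅚ + 104 = 629/6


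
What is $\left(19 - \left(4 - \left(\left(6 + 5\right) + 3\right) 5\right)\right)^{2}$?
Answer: $7225$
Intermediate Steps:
$\left(19 - \left(4 - \left(\left(6 + 5\right) + 3\right) 5\right)\right)^{2} = \left(19 - \left(4 - \left(11 + 3\right) 5\right)\right)^{2} = \left(19 + \left(14 \cdot 5 - 4\right)\right)^{2} = \left(19 + \left(70 - 4\right)\right)^{2} = \left(19 + 66\right)^{2} = 85^{2} = 7225$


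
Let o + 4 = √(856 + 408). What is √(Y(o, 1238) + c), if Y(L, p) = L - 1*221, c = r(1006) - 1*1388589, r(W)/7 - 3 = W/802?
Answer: 2*√(-55829472818 + 160801*√79)/401 ≈ 1178.5*I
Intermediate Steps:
r(W) = 21 + 7*W/802 (r(W) = 21 + 7*(W/802) = 21 + 7*W/802)
o = -4 + 4*√79 (o = -4 + √(856 + 408) = -4 + √1264 = -4 + 4*√79 ≈ 31.553)
c = -556812247/401 (c = (21 + (7/802)*1006) - 1*1388589 = (21 + 3521/401) - 1388589 = 11942/401 - 1388589 = -556812247/401 ≈ -1.3886e+6)
Y(L, p) = -221 + L (Y(L, p) = L - 221 = -221 + L)
√(Y(o, 1238) + c) = √((-221 + (-4 + 4*√79)) - 556812247/401) = √((-225 + 4*√79) - 556812247/401) = √(-556902472/401 + 4*√79)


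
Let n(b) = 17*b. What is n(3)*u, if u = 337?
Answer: 17187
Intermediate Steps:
n(3)*u = (17*3)*337 = 51*337 = 17187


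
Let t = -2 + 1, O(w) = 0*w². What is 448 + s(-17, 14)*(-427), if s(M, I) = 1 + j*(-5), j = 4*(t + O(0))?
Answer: -8519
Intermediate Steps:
O(w) = 0
t = -1
j = -4 (j = 4*(-1 + 0) = 4*(-1) = -4)
s(M, I) = 21 (s(M, I) = 1 - 4*(-5) = 1 + 20 = 21)
448 + s(-17, 14)*(-427) = 448 + 21*(-427) = 448 - 8967 = -8519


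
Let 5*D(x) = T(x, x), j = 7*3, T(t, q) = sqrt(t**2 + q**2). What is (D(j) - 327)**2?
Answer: 2674107/25 - 13734*sqrt(2)/5 ≈ 1.0308e+5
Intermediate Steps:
T(t, q) = sqrt(q**2 + t**2)
j = 21
D(x) = sqrt(2)*sqrt(x**2)/5 (D(x) = sqrt(x**2 + x**2)/5 = sqrt(2*x**2)/5 = (sqrt(2)*sqrt(x**2))/5 = sqrt(2)*sqrt(x**2)/5)
(D(j) - 327)**2 = (sqrt(2)*sqrt(21**2)/5 - 327)**2 = (sqrt(2)*sqrt(441)/5 - 327)**2 = ((1/5)*sqrt(2)*21 - 327)**2 = (21*sqrt(2)/5 - 327)**2 = (-327 + 21*sqrt(2)/5)**2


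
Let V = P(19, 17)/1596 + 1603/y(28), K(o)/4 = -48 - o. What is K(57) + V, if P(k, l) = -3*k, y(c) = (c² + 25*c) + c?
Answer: -633491/1512 ≈ -418.98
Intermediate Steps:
K(o) = -192 - 4*o (K(o) = 4*(-48 - o) = -192 - 4*o)
y(c) = c² + 26*c
V = 1549/1512 (V = -3*19/1596 + 1603/((28*(26 + 28))) = -57*1/1596 + 1603/((28*54)) = -1/28 + 1603/1512 = -1/28 + 1603*(1/1512) = -1/28 + 229/216 = 1549/1512 ≈ 1.0245)
K(57) + V = (-192 - 4*57) + 1549/1512 = (-192 - 228) + 1549/1512 = -420 + 1549/1512 = -633491/1512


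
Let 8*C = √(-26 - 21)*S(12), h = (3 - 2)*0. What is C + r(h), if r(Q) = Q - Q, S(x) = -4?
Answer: -I*√47/2 ≈ -3.4278*I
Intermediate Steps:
h = 0 (h = 1*0 = 0)
r(Q) = 0
C = -I*√47/2 (C = (√(-26 - 21)*(-4))/8 = (√(-47)*(-4))/8 = ((I*√47)*(-4))/8 = (-4*I*√47)/8 = -I*√47/2 ≈ -3.4278*I)
C + r(h) = -I*√47/2 + 0 = -I*√47/2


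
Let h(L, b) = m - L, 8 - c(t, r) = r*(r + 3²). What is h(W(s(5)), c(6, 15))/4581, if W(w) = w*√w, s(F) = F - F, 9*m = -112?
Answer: -112/41229 ≈ -0.0027165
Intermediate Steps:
m = -112/9 (m = (⅑)*(-112) = -112/9 ≈ -12.444)
s(F) = 0
c(t, r) = 8 - r*(9 + r) (c(t, r) = 8 - r*(r + 3²) = 8 - r*(r + 9) = 8 - r*(9 + r))
W(w) = w^(3/2)
h(L, b) = -112/9 - L
h(W(s(5)), c(6, 15))/4581 = (-112/9 - 0^(3/2))/4581 = (-112/9 - 1*0)*(1/4581) = (-112/9 + 0)*(1/4581) = -112/9*1/4581 = -112/41229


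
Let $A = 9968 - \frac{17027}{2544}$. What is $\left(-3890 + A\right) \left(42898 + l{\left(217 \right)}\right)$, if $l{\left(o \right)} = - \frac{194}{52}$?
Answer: $\frac{17225503371655}{66144} \approx 2.6042 \cdot 10^{8}$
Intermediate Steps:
$A = \frac{25341565}{2544}$ ($A = 9968 - \frac{17027}{2544} = \frac{25341565}{2544} \approx 9961.3$)
$l{\left(o \right)} = - \frac{97}{26}$ ($l{\left(o \right)} = \left(-194\right) \frac{1}{52} = - \frac{97}{26}$)
$\left(-3890 + A\right) \left(42898 + l{\left(217 \right)}\right) = \left(-3890 + \frac{25341565}{2544}\right) \left(42898 - \frac{97}{26}\right) = \frac{15445405}{2544} \cdot \frac{1115251}{26} = \frac{17225503371655}{66144}$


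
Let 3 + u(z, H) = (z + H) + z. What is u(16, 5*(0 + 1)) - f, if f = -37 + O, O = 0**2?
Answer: 71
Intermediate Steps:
u(z, H) = -3 + H + 2*z (u(z, H) = -3 + ((z + H) + z) = -3 + ((H + z) + z) = -3 + (H + 2*z) = -3 + H + 2*z)
O = 0
f = -37 (f = -37 + 0 = -37)
u(16, 5*(0 + 1)) - f = (-3 + 5*(0 + 1) + 2*16) - 1*(-37) = (-3 + 5*1 + 32) + 37 = (-3 + 5 + 32) + 37 = 34 + 37 = 71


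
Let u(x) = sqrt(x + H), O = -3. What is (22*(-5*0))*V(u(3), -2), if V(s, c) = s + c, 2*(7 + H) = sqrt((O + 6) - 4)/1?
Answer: 0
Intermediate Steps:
H = -7 + I/2 (H = -7 + (sqrt((-3 + 6) - 4)/1)/2 = -7 + (sqrt(3 - 4)*1)/2 = -7 + (sqrt(-1)*1)/2 = -7 + (I*1)/2 = -7 + I/2 ≈ -7.0 + 0.5*I)
u(x) = sqrt(-7 + x + I/2) (u(x) = sqrt(x + (-7 + I/2)) = sqrt(-7 + x + I/2))
V(s, c) = c + s
(22*(-5*0))*V(u(3), -2) = (22*(-5*0))*(-2 + sqrt(-28 + 2*I + 4*3)/2) = (22*0)*(-2 + sqrt(-28 + 2*I + 12)/2) = 0*(-2 + sqrt(-16 + 2*I)/2) = 0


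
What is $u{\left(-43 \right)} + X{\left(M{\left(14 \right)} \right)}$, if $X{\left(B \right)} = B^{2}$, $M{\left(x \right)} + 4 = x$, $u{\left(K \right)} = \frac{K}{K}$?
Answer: $101$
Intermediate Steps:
$u{\left(K \right)} = 1$
$M{\left(x \right)} = -4 + x$
$u{\left(-43 \right)} + X{\left(M{\left(14 \right)} \right)} = 1 + \left(-4 + 14\right)^{2} = 1 + 10^{2} = 1 + 100 = 101$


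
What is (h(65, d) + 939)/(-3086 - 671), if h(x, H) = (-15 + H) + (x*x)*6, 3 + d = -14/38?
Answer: -499142/71383 ≈ -6.9924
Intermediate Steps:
d = -64/19 (d = -3 - 14/38 = -3 - 14*1/38 = -3 - 7/19 = -64/19 ≈ -3.3684)
h(x, H) = -15 + H + 6*x² (h(x, H) = (-15 + H) + x²*6 = (-15 + H) + 6*x² = -15 + H + 6*x²)
(h(65, d) + 939)/(-3086 - 671) = ((-15 - 64/19 + 6*65²) + 939)/(-3086 - 671) = ((-15 - 64/19 + 6*4225) + 939)/(-3757) = ((-15 - 64/19 + 25350) + 939)*(-1/3757) = (481301/19 + 939)*(-1/3757) = (499142/19)*(-1/3757) = -499142/71383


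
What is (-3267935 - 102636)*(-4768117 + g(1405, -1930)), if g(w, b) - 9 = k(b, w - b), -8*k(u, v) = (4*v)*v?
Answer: 69630742139811/2 ≈ 3.4815e+13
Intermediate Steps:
k(u, v) = -v²/2 (k(u, v) = -4*v*v/8 = -v²/2)
g(w, b) = 9 - (w - b)²/2
(-3267935 - 102636)*(-4768117 + g(1405, -1930)) = (-3267935 - 102636)*(-4768117 + (9 - (-1930 - 1*1405)²/2)) = -3370571*(-4768117 + (9 - (-1930 - 1405)²/2)) = -3370571*(-4768117 + (9 - ½*(-3335)²)) = -3370571*(-4768117 + (9 - ½*11122225)) = -3370571*(-4768117 + (9 - 11122225/2)) = -3370571*(-4768117 - 11122207/2) = -3370571*(-20658441/2) = 69630742139811/2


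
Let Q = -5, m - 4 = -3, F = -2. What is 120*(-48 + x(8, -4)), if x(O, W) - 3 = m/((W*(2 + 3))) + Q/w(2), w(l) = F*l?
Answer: -5256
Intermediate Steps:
w(l) = -2*l
m = 1 (m = 4 - 3 = 1)
x(O, W) = 17/4 + 1/(5*W) (x(O, W) = 3 + (1/(W*(2 + 3)) - 5/((-2*2))) = 3 + (1/(W*5) - 5/(-4)) = 3 + (1/(5*W) - 5*(-1/4)) = 3 + (1*(1/(5*W)) + 5/4) = 3 + (1/(5*W) + 5/4) = 3 + (5/4 + 1/(5*W)) = 17/4 + 1/(5*W))
120*(-48 + x(8, -4)) = 120*(-48 + (1/20)*(4 + 85*(-4))/(-4)) = 120*(-48 + (1/20)*(-1/4)*(4 - 340)) = 120*(-48 + (1/20)*(-1/4)*(-336)) = 120*(-48 + 21/5) = 120*(-219/5) = -5256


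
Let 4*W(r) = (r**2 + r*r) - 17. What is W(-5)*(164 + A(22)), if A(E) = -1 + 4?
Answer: 5511/4 ≈ 1377.8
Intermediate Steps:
A(E) = 3
W(r) = -17/4 + r**2/2 (W(r) = ((r**2 + r*r) - 17)/4 = ((r**2 + r**2) - 17)/4 = (2*r**2 - 17)/4 = (-17 + 2*r**2)/4 = -17/4 + r**2/2)
W(-5)*(164 + A(22)) = (-17/4 + (1/2)*(-5)**2)*(164 + 3) = (-17/4 + (1/2)*25)*167 = (-17/4 + 25/2)*167 = (33/4)*167 = 5511/4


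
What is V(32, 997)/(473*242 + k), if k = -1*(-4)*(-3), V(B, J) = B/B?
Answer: 1/114454 ≈ 8.7371e-6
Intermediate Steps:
V(B, J) = 1
k = -12 (k = 4*(-3) = -12)
V(32, 997)/(473*242 + k) = 1/(473*242 - 12) = 1/(114466 - 12) = 1/114454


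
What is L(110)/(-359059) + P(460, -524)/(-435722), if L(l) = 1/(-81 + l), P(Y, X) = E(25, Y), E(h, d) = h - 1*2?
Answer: -239928075/4537047262342 ≈ -5.2882e-5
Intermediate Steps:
E(h, d) = -2 + h (E(h, d) = h - 2 = -2 + h)
P(Y, X) = 23 (P(Y, X) = -2 + 25 = 23)
L(110)/(-359059) + P(460, -524)/(-435722) = 1/((-81 + 110)*(-359059)) + 23/(-435722) = -1/359059/29 + 23*(-1/435722) = (1/29)*(-1/359059) - 23/435722 = -1/10412711 - 23/435722 = -239928075/4537047262342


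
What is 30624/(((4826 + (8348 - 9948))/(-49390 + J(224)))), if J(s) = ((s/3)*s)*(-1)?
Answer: -1012357984/1613 ≈ -6.2762e+5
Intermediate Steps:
J(s) = -s²/3 (J(s) = ((s*(⅓))*s)*(-1) = ((s/3)*s)*(-1) = (s²/3)*(-1) = -s²/3)
30624/(((4826 + (8348 - 9948))/(-49390 + J(224)))) = 30624/(((4826 + (8348 - 9948))/(-49390 - ⅓*224²))) = 30624/(((4826 - 1600)/(-49390 - ⅓*50176))) = 30624/((3226/(-49390 - 50176/3))) = 30624/((3226/(-198346/3))) = 30624/((3226*(-3/198346))) = 30624/(-4839/99173) = 30624*(-99173/4839) = -1012357984/1613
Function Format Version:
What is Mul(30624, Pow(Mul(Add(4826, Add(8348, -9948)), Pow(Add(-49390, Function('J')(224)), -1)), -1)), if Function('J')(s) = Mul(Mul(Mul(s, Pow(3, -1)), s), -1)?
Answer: Rational(-1012357984, 1613) ≈ -6.2762e+5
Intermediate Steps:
Function('J')(s) = Mul(Rational(-1, 3), Pow(s, 2)) (Function('J')(s) = Mul(Mul(Mul(s, Rational(1, 3)), s), -1) = Mul(Mul(Mul(Rational(1, 3), s), s), -1) = Mul(Mul(Rational(1, 3), Pow(s, 2)), -1) = Mul(Rational(-1, 3), Pow(s, 2)))
Mul(30624, Pow(Mul(Add(4826, Add(8348, -9948)), Pow(Add(-49390, Function('J')(224)), -1)), -1)) = Mul(30624, Pow(Mul(Add(4826, Add(8348, -9948)), Pow(Add(-49390, Mul(Rational(-1, 3), Pow(224, 2))), -1)), -1)) = Mul(30624, Pow(Mul(Add(4826, -1600), Pow(Add(-49390, Mul(Rational(-1, 3), 50176)), -1)), -1)) = Mul(30624, Pow(Mul(3226, Pow(Add(-49390, Rational(-50176, 3)), -1)), -1)) = Mul(30624, Pow(Mul(3226, Pow(Rational(-198346, 3), -1)), -1)) = Mul(30624, Pow(Mul(3226, Rational(-3, 198346)), -1)) = Mul(30624, Pow(Rational(-4839, 99173), -1)) = Mul(30624, Rational(-99173, 4839)) = Rational(-1012357984, 1613)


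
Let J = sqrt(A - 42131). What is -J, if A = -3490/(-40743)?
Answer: -I*sqrt(863419541029)/4527 ≈ -205.26*I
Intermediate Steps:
A = 3490/40743 (A = -3490*(-1/40743) = 3490/40743 ≈ 0.085659)
J = I*sqrt(863419541029)/4527 (J = sqrt(3490/40743 - 42131) = sqrt(-1716539843/40743) = I*sqrt(863419541029)/4527 ≈ 205.26*I)
-J = -I*sqrt(863419541029)/4527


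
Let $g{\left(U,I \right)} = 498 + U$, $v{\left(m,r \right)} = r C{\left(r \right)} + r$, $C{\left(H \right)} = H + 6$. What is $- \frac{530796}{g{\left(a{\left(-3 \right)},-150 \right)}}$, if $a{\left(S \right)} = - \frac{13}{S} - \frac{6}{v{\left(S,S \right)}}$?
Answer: $- \frac{454968}{431} \approx -1055.6$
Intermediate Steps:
$C{\left(H \right)} = 6 + H$
$v{\left(m,r \right)} = r + r \left(6 + r\right)$ ($v{\left(m,r \right)} = r \left(6 + r\right) + r = r + r \left(6 + r\right)$)
$a{\left(S \right)} = - \frac{13}{S} - \frac{6}{S \left(7 + S\right)}$
$- \frac{530796}{g{\left(a{\left(-3 \right)},-150 \right)}} = - \frac{530796}{498 + \frac{-97 - -39}{\left(-3\right) \left(7 - 3\right)}} = - \frac{530796}{498 - \frac{-97 + 39}{3 \cdot 4}} = - \frac{530796}{498 - \frac{1}{12} \left(-58\right)} = - \frac{530796}{498 + \frac{29}{6}} = - \frac{530796}{\frac{3017}{6}} = \left(-530796\right) \frac{6}{3017} = - \frac{454968}{431}$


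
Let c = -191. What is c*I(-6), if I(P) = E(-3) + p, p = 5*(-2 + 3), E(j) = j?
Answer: -382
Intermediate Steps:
p = 5 (p = 5*1 = 5)
I(P) = 2 (I(P) = -3 + 5 = 2)
c*I(-6) = -191*2 = -382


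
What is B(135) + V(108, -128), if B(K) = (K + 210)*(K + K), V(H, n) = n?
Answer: 93022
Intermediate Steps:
B(K) = 2*K*(210 + K) (B(K) = (210 + K)*(2*K) = 2*K*(210 + K))
B(135) + V(108, -128) = 2*135*(210 + 135) - 128 = 2*135*345 - 128 = 93150 - 128 = 93022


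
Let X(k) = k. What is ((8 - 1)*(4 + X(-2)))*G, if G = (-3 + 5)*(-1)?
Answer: -28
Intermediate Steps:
G = -2 (G = 2*(-1) = -2)
((8 - 1)*(4 + X(-2)))*G = ((8 - 1)*(4 - 2))*(-2) = (7*2)*(-2) = 14*(-2) = -28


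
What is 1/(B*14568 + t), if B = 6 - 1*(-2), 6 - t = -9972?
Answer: 1/126522 ≈ 7.9038e-6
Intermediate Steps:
t = 9978 (t = 6 - 1*(-9972) = 6 + 9972 = 9978)
B = 8 (B = 6 + 2 = 8)
1/(B*14568 + t) = 1/(8*14568 + 9978) = 1/(116544 + 9978) = 1/126522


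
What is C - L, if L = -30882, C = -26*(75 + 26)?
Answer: 28256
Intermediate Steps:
C = -2626 (C = -26*101 = -2626)
C - L = -2626 - 1*(-30882) = -2626 + 30882 = 28256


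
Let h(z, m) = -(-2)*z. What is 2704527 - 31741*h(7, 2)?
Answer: 2260153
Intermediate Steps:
h(z, m) = 2*z
2704527 - 31741*h(7, 2) = 2704527 - 63482*7 = 2704527 - 31741*14 = 2704527 - 444374 = 2260153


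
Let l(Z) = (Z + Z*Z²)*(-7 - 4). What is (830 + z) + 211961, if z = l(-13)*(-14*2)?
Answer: -467889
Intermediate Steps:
l(Z) = -11*Z - 11*Z³ (l(Z) = (Z + Z³)*(-11) = -11*Z - 11*Z³)
z = -680680 (z = (-11*(-13)*(1 + (-13)²))*(-14*2) = -11*(-13)*(1 + 169)*(-28) = -11*(-13)*170*(-28) = 24310*(-28) = -680680)
(830 + z) + 211961 = (830 - 680680) + 211961 = -679850 + 211961 = -467889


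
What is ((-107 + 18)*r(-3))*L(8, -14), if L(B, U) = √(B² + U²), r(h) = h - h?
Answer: 0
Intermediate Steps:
r(h) = 0
((-107 + 18)*r(-3))*L(8, -14) = ((-107 + 18)*0)*√(8² + (-14)²) = (-89*0)*√(64 + 196) = 0*√260 = 0*(2*√65) = 0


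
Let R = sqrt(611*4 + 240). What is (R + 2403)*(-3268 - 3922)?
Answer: -17277570 - 14380*sqrt(671) ≈ -1.7650e+7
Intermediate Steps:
R = 2*sqrt(671) (R = sqrt(2444 + 240) = sqrt(2684) = 2*sqrt(671) ≈ 51.807)
(R + 2403)*(-3268 - 3922) = (2*sqrt(671) + 2403)*(-3268 - 3922) = (2403 + 2*sqrt(671))*(-7190) = -17277570 - 14380*sqrt(671)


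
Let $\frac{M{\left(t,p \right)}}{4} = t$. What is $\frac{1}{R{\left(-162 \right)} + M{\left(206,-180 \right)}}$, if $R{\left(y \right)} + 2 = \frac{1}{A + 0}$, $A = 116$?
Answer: $\frac{116}{95353} \approx 0.0012165$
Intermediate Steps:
$R{\left(y \right)} = - \frac{231}{116}$ ($R{\left(y \right)} = -2 + \frac{1}{116 + 0} = -2 + \frac{1}{116} = - \frac{231}{116}$)
$M{\left(t,p \right)} = 4 t$
$\frac{1}{R{\left(-162 \right)} + M{\left(206,-180 \right)}} = \frac{1}{- \frac{231}{116} + 4 \cdot 206} = \frac{1}{- \frac{231}{116} + 824} = \frac{1}{\frac{95353}{116}} = \frac{116}{95353}$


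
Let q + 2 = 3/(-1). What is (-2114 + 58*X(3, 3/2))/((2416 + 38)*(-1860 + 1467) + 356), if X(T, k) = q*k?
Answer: 2549/964066 ≈ 0.0026440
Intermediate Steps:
q = -5 (q = -2 + 3/(-1) = -2 + 3*(-1) = -2 - 3 = -5)
X(T, k) = -5*k
(-2114 + 58*X(3, 3/2))/((2416 + 38)*(-1860 + 1467) + 356) = (-2114 + 58*(-15/2))/((2416 + 38)*(-1860 + 1467) + 356) = (-2114 + 58*(-15/2))/(2454*(-393) + 356) = (-2114 + 58*(-5*3/2))/(-964422 + 356) = (-2114 + 58*(-15/2))/(-964066) = (-2114 - 435)*(-1/964066) = -2549*(-1/964066) = 2549/964066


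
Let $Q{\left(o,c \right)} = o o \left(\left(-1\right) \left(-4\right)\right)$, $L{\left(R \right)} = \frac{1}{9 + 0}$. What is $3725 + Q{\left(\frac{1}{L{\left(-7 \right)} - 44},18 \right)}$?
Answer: $\frac{581193449}{156025} \approx 3725.0$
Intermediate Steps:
$L{\left(R \right)} = \frac{1}{9}$
$Q{\left(o,c \right)} = 4 o^{2}$ ($Q{\left(o,c \right)} = o^{2} \cdot 4 = 4 o^{2}$)
$3725 + Q{\left(\frac{1}{L{\left(-7 \right)} - 44},18 \right)} = 3725 + 4 \left(\frac{1}{\frac{1}{9} - 44}\right)^{2} = 3725 + 4 \left(\frac{1}{- \frac{395}{9}}\right)^{2} = 3725 + 4 \left(- \frac{9}{395}\right)^{2} = 3725 + 4 \cdot \frac{81}{156025} = 3725 + \frac{324}{156025} = \frac{581193449}{156025}$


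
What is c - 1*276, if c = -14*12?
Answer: -444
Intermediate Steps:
c = -168
c - 1*276 = -168 - 1*276 = -168 - 276 = -444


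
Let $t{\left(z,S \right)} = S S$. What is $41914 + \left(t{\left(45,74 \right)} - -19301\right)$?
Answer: $66691$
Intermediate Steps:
$t{\left(z,S \right)} = S^{2}$
$41914 + \left(t{\left(45,74 \right)} - -19301\right) = 41914 + \left(74^{2} - -19301\right) = 41914 + \left(5476 + 19301\right) = 41914 + 24777 = 66691$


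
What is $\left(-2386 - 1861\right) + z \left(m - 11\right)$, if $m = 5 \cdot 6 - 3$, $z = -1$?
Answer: $-4263$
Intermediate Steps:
$m = 27$ ($m = 30 - 3 = 27$)
$\left(-2386 - 1861\right) + z \left(m - 11\right) = \left(-2386 - 1861\right) - \left(27 - 11\right) = -4247 - 16 = -4263$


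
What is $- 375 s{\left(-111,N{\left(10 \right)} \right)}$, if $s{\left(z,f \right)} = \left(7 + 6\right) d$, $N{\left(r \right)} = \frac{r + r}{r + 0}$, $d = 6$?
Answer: $-29250$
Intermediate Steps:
$N{\left(r \right)} = 2$ ($N{\left(r \right)} = \frac{2 r}{r} = 2$)
$s{\left(z,f \right)} = 78$ ($s{\left(z,f \right)} = \left(7 + 6\right) 6 = 13 \cdot 6 = 78$)
$- 375 s{\left(-111,N{\left(10 \right)} \right)} = \left(-375\right) 78 = -29250$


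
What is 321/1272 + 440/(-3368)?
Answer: 21727/178504 ≈ 0.12172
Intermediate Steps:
321/1272 + 440/(-3368) = 321*(1/1272) + 440*(-1/3368) = 107/424 - 55/421 = 21727/178504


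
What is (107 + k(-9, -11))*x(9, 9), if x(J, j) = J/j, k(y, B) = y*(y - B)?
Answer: 89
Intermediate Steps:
(107 + k(-9, -11))*x(9, 9) = (107 - 9*(-9 - 1*(-11)))*(9/9) = (107 - 9*(-9 + 11))*(9*(1/9)) = (107 - 9*2)*1 = (107 - 18)*1 = 89*1 = 89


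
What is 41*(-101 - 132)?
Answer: -9553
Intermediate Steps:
41*(-101 - 132) = 41*(-233) = -9553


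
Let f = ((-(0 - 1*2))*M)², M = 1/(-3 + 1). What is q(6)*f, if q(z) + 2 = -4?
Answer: -6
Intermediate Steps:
q(z) = -6 (q(z) = -2 - 4 = -6)
M = -½ (M = 1/(-2) = -½ ≈ -0.50000)
f = 1 (f = (-(0 - 1*2)*(-½))² = (-(0 - 2)*(-½))² = (-1*(-2)*(-½))² = (2*(-½))² = (-1)² = 1)
q(6)*f = -6*1 = -6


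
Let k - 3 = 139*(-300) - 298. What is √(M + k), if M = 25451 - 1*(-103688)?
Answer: 2*√21786 ≈ 295.20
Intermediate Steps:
M = 129139 (M = 25451 + 103688 = 129139)
k = -41995 (k = 3 + (139*(-300) - 298) = 3 + (-41700 - 298) = 3 - 41998 = -41995)
√(M + k) = √(129139 - 41995) = √87144 = 2*√21786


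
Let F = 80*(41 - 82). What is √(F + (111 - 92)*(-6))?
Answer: I*√3394 ≈ 58.258*I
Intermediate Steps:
F = -3280 (F = 80*(-41) = -3280)
√(F + (111 - 92)*(-6)) = √(-3280 + (111 - 92)*(-6)) = √(-3280 + 19*(-6)) = √(-3280 - 114) = √(-3394) = I*√3394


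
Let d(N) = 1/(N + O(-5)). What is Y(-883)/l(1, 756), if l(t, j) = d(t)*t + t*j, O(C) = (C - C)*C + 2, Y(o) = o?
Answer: -2649/2269 ≈ -1.1675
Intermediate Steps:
O(C) = 2 (O(C) = 0*C + 2 = 0 + 2 = 2)
d(N) = 1/(2 + N) (d(N) = 1/(N + 2) = 1/(2 + N))
l(t, j) = j*t + t/(2 + t) (l(t, j) = t/(2 + t) + t*j = t/(2 + t) + j*t = j*t + t/(2 + t))
Y(-883)/l(1, 756) = -883*(2 + 1)/(1 + 756*(2 + 1)) = -883*3/(1 + 756*3) = -883*3/(1 + 2268) = -883/(1*(⅓)*2269) = -883/2269/3 = -883*3/2269 = -2649/2269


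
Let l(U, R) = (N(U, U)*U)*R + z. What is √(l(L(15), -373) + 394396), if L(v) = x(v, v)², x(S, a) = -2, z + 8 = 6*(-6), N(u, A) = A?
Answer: 4*√24274 ≈ 623.21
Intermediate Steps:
z = -44 (z = -8 + 6*(-6) = -8 - 36 = -44)
L(v) = 4 (L(v) = (-2)² = 4)
l(U, R) = -44 + R*U² (l(U, R) = (U*U)*R - 44 = U²*R - 44 = R*U² - 44 = -44 + R*U²)
√(l(L(15), -373) + 394396) = √((-44 - 373*4²) + 394396) = √((-44 - 373*16) + 394396) = √((-44 - 5968) + 394396) = √(-6012 + 394396) = √388384 = 4*√24274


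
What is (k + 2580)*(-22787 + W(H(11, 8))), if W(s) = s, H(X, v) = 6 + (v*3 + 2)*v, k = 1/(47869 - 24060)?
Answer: -1386596659633/23809 ≈ -5.8238e+7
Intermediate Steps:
k = 1/23809 ≈ 4.2001e-5
H(X, v) = 6 + v*(2 + 3*v) (H(X, v) = 6 + (3*v + 2)*v = 6 + (2 + 3*v)*v = 6 + v*(2 + 3*v))
(k + 2580)*(-22787 + W(H(11, 8))) = (1/23809 + 2580)*(-22787 + (6 + 2*8 + 3*8²)) = 61427221*(-22787 + (6 + 16 + 3*64))/23809 = 61427221*(-22787 + (6 + 16 + 192))/23809 = 61427221*(-22787 + 214)/23809 = (61427221/23809)*(-22573) = -1386596659633/23809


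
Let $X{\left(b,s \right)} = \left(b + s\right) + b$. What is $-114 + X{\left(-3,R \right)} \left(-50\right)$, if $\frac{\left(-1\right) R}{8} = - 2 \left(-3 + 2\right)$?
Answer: $986$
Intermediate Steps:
$R = -16$ ($R = - 8 \left(- 2 \left(-3 + 2\right)\right) = - 8 \left(\left(-2\right) \left(-1\right)\right) = \left(-8\right) 2 = -16$)
$X{\left(b,s \right)} = s + 2 b$
$-114 + X{\left(-3,R \right)} \left(-50\right) = -114 + \left(-16 + 2 \left(-3\right)\right) \left(-50\right) = -114 + \left(-16 - 6\right) \left(-50\right) = -114 - -1100 = -114 + 1100 = 986$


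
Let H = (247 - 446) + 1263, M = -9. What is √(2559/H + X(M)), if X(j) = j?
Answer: I*√1866522/532 ≈ 2.5681*I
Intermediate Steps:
H = 1064 (H = -199 + 1263 = 1064)
√(2559/H + X(M)) = √(2559/1064 - 9) = √(-7017/1064) = I*√1866522/532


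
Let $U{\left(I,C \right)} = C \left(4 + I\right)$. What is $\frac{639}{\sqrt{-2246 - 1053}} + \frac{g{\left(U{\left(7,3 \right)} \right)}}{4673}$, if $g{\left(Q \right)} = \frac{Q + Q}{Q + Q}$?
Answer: $\frac{1}{4673} - \frac{639 i \sqrt{3299}}{3299} \approx 0.000214 - 11.125 i$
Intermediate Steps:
$g{\left(Q \right)} = 1$ ($g{\left(Q \right)} = \frac{2 Q}{2 Q} = 2 Q \frac{1}{2 Q} = 1$)
$\frac{639}{\sqrt{-2246 - 1053}} + \frac{g{\left(U{\left(7,3 \right)} \right)}}{4673} = \frac{639}{\sqrt{-2246 - 1053}} + 1 \cdot \frac{1}{4673} = \frac{639}{\sqrt{-3299}} + 1 \cdot \frac{1}{4673} = \frac{639}{i \sqrt{3299}} + \frac{1}{4673} = 639 \left(- \frac{i \sqrt{3299}}{3299}\right) + \frac{1}{4673} = - \frac{639 i \sqrt{3299}}{3299} + \frac{1}{4673} = \frac{1}{4673} - \frac{639 i \sqrt{3299}}{3299}$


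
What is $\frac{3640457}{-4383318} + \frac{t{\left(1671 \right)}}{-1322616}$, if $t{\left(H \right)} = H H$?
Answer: $- \frac{2842367818525}{966241086648} \approx -2.9417$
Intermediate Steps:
$t{\left(H \right)} = H^{2}$
$\frac{3640457}{-4383318} + \frac{t{\left(1671 \right)}}{-1322616} = \frac{3640457}{-4383318} + \frac{1671^{2}}{-1322616} = 3640457 \left(- \frac{1}{4383318}\right) + 2792241 \left(- \frac{1}{1322616}\right) = - \frac{3640457}{4383318} - \frac{930747}{440872} = - \frac{2842367818525}{966241086648}$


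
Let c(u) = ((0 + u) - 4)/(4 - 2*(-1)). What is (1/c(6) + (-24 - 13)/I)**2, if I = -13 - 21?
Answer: 19321/1156 ≈ 16.714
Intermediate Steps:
c(u) = -2/3 + u/6 (c(u) = (u - 4)/(4 + 2) = (-4 + u)/6 = (-4 + u)*(1/6) = -2/3 + u/6)
I = -34
(1/c(6) + (-24 - 13)/I)**2 = (1/(-2/3 + (1/6)*6) + (-24 - 13)/(-34))**2 = (1/(-2/3 + 1) - 37*(-1/34))**2 = (1/(1/3) + 37/34)**2 = (1*3 + 37/34)**2 = (3 + 37/34)**2 = (139/34)**2 = 19321/1156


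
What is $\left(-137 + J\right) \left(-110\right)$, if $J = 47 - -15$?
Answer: $8250$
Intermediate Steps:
$J = 62$ ($J = 47 + 15 = 62$)
$\left(-137 + J\right) \left(-110\right) = \left(-137 + 62\right) \left(-110\right) = \left(-75\right) \left(-110\right) = 8250$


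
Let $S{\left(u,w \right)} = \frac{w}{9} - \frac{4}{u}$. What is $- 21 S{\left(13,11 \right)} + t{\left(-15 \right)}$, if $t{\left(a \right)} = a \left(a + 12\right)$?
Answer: $\frac{1006}{39} \approx 25.795$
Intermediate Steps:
$t{\left(a \right)} = a \left(12 + a\right)$
$S{\left(u,w \right)} = - \frac{4}{u} + \frac{w}{9}$ ($S{\left(u,w \right)} = w \frac{1}{9} - \frac{4}{u} = \frac{w}{9} - \frac{4}{u} = - \frac{4}{u} + \frac{w}{9}$)
$- 21 S{\left(13,11 \right)} + t{\left(-15 \right)} = - 21 \left(- \frac{4}{13} + \frac{1}{9} \cdot 11\right) - 15 \left(12 - 15\right) = - 21 \left(\left(-4\right) \frac{1}{13} + \frac{11}{9}\right) - -45 = - 21 \left(- \frac{4}{13} + \frac{11}{9}\right) + 45 = \left(-21\right) \frac{107}{117} + 45 = - \frac{749}{39} + 45 = \frac{1006}{39}$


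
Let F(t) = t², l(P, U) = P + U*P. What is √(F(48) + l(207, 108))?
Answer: 9*√307 ≈ 157.69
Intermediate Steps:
l(P, U) = P + P*U
√(F(48) + l(207, 108)) = √(48² + 207*(1 + 108)) = √(2304 + 207*109) = √(2304 + 22563) = √24867 = 9*√307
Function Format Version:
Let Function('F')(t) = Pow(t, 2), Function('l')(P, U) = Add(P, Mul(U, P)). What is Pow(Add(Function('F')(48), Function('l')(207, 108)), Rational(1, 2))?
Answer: Mul(9, Pow(307, Rational(1, 2))) ≈ 157.69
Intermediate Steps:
Function('l')(P, U) = Add(P, Mul(P, U))
Pow(Add(Function('F')(48), Function('l')(207, 108)), Rational(1, 2)) = Pow(Add(Pow(48, 2), Mul(207, Add(1, 108))), Rational(1, 2)) = Pow(Add(2304, Mul(207, 109)), Rational(1, 2)) = Pow(Add(2304, 22563), Rational(1, 2)) = Pow(24867, Rational(1, 2)) = Mul(9, Pow(307, Rational(1, 2)))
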